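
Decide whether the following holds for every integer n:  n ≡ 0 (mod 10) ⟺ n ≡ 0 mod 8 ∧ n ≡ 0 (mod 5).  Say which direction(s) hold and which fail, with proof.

Not equivalent: only (⇐) holds.

Forward direction. This fails: n = 10 gives 10 ≡ 0 (mod 10) but 10 ≡ 2 (mod 8), so the conjunction on the right does not hold.

Converse. If n ≡ 0 (mod 8) and n ≡ 0 (mod 5), then by the Chinese remainder theorem n ≡ 0 (mod 40). Since 0 ≡ 0 (mod 10) and 10 ∣ 40, we get n ≡ 0 (mod 10).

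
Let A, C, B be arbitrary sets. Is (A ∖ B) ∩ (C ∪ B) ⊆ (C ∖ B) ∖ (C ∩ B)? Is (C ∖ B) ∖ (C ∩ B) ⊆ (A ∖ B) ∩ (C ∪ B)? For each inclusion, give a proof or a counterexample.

(⊆) holds; (⊇) fails.

Forward inclusion. Let x ∈ (A ∖ B) ∩ (C ∪ B). Then x ∈ A ∩ C and x ∉ B, from which x ∈ (C ∖ B) ∖ (C ∩ B).

Reverse inclusion. This inclusion fails. Take A = ∅, C = {1}, B = ∅; then 1 ∈ (C ∖ B) ∖ (C ∩ B) but 1 ∉ (A ∖ B) ∩ (C ∪ B).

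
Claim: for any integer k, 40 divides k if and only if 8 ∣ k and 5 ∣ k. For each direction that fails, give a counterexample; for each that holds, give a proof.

[⇒] If 40 ∣ k, write k = 40q. Since 40 = 5·8, k = 8·(5q), so 8 ∣ k; and since 40 = 8·5, k = 5·(8q), so 5 ∣ k.

[⇐] Suppose 8 ∣ k and 5 ∣ k. Any common multiple of 8 and 5 is a multiple of their lcm; here gcd(8, 5) = 1, so lcm(8, 5) = 8·5 = 40, so 40 ∣ k.

The biconditional holds.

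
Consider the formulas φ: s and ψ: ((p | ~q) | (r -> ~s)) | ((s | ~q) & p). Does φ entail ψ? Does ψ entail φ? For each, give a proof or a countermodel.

(→) This fails. Under s = T, p = F, r = T, q = T, the left side is true but the right side is false.

(←) This fails. Under s = F, p = F, r = F, q = F, the left side is false but the right side is true.

Neither implication holds.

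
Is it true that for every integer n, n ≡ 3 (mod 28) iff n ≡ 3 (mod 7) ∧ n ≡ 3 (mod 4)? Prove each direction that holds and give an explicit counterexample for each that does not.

The biconditional holds.

[⇐] If n ≡ 3 (mod 7) and n ≡ 3 (mod 4), then by the Chinese remainder theorem n ≡ 3 (mod 28). This is exactly n ≡ 3 (mod 28).

[⇒] Suppose n ≡ 3 (mod 28); write n = 28j + 3. Since 7 ∣ 28, reducing mod 7 gives n ≡ 3 (mod 7); since 4 ∣ 28, reducing mod 4 gives n ≡ 3 (mod 4).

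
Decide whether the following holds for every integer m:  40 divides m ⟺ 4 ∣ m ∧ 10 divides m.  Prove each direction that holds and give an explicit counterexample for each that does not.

[⇒] If 40 ∣ m, write m = 40q. Since 40 = 10·4, m = 4·(10q), so 4 ∣ m; and since 40 = 4·10, m = 10·(4q), so 10 ∣ m.

[⇐] This fails: take m = 20. Both 4 ∣ 20 and 10 ∣ 20, yet 20 is not a multiple of 40 (since 20 = 0·40 + 20), so 40 ∤ 20.

Only the forward implication holds.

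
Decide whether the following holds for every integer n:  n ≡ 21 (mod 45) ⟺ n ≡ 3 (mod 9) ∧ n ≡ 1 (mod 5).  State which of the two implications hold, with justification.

Both directions hold.

(→) Suppose n ≡ 21 (mod 45); write n = 45j + 21. Since 9 ∣ 45, reducing mod 9 gives n ≡ 21 ≡ 3 (mod 9); since 5 ∣ 45, reducing mod 5 gives n ≡ 21 ≡ 1 (mod 5).

(←) Conversely, if n ≡ 3 (mod 9) and n ≡ 1 (mod 5), then by the Chinese remainder theorem n ≡ 21 (mod 45). This is exactly n ≡ 21 (mod 45).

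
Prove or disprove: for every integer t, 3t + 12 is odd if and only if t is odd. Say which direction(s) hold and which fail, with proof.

(⇐) Suppose t is odd; write t = 2j + 1. Then 3t + 12 = 3·(2j + 1) + 12 = 2·3j + 15, which is odd.

(⇒) Suppose 3t + 12 is odd. Since 3 is odd, 3t and t have the same parity, so 3t + 12 ≡ t + 12 (mod 2). As 12 is even, 3t + 12 is odd exactly when t is odd. Thus t is odd.

Both directions hold; the statement is true.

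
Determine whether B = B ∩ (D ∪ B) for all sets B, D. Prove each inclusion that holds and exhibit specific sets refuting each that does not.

Forward inclusion. Let x ∈ B. Then either x ∈ B and x ∉ D; or x ∈ B ∩ D. In each case x ∈ B ∩ (D ∪ B), so B ⊆ B ∩ (D ∪ B).

Reverse inclusion. Let x ∈ B ∩ (D ∪ B). Then either x ∈ B and x ∉ D; or x ∈ B ∩ D. In each case x ∈ B, so B ∩ (D ∪ B) ⊆ B.

Both inclusions hold.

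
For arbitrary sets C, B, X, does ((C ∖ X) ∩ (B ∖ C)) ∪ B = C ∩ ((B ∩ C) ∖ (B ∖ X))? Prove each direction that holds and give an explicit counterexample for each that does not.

(⟹) This inclusion fails. Take C = ∅, B = {1}, X = ∅; then 1 ∈ ((C ∖ X) ∩ (B ∖ C)) ∪ B but 1 ∉ C ∩ ((B ∩ C) ∖ (B ∖ X)).

(⟸) Let x ∈ C ∩ ((B ∩ C) ∖ (B ∖ X)). Then x ∈ C ∩ B ∩ X, from which x ∈ ((C ∖ X) ∩ (B ∖ C)) ∪ B.

(⊆) fails; (⊇) holds.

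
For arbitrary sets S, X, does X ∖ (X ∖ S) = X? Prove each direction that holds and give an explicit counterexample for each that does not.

(⊆) holds; (⊇) fails.

(⊆) Let x ∈ X ∖ (X ∖ S). Then x ∈ S ∩ X, from which x ∈ X.

(⊇) This inclusion fails. Take S = ∅, X = {1}; then 1 ∈ X but 1 ∉ X ∖ (X ∖ S).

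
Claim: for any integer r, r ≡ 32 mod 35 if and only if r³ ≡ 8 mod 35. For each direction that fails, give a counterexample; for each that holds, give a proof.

The forward direction holds; the converse fails.

Forward direction. Suppose r ≡ 32 mod 35. Write r = 35j + 32. Then (35j + 32)³ = 42875j³ + 117600j² + 107520j + 32768 = 35(1225j³ + 3360j² + 3072j + 936) + 8, so r³ ≡ 8 (mod 35).

Converse. This fails: take r = 2. Then 2³ = 8 ≡ 8 (mod 35), yet 2 ≡ 2 (mod 35), not 32.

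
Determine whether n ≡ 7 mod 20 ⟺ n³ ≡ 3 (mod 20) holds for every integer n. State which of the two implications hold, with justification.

Equivalent; both directions hold.

(→) Suppose n ≡ 7 mod 20. Write n = 20j + 7. Then (20j + 7)³ = 8000j³ + 8400j² + 2940j + 343 = 20(400j³ + 420j² + 147j + 17) + 3, so n³ ≡ 3 (mod 20).

(←) Conversely, suppose n³ ≡ 3 (mod 20). The only residue r in {0, …, 19} with r³ ≡ 3 (mod 20) is r = 7, so n ≡ 7 (mod 20).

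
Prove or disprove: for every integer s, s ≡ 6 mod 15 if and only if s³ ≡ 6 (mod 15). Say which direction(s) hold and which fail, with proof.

(→) Suppose s ≡ 6 mod 15. Write s = 15j + 6. Then (15j + 6)³ = 3375j³ + 4050j² + 1620j + 216 = 15(225j³ + 270j² + 108j + 14) + 6, so s³ ≡ 6 (mod 15).

(←) Conversely, suppose s³ ≡ 6 (mod 15). The only residue r in {0, …, 14} with r³ ≡ 6 (mod 15) is r = 6, so s ≡ 6 (mod 15).

The biconditional holds.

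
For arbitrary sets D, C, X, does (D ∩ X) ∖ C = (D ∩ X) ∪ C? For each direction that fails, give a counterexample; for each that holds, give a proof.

Forward inclusion. Let x ∈ (D ∩ X) ∖ C. Then x ∈ D ∩ X and x ∉ C, from which x ∈ (D ∩ X) ∪ C.

Reverse inclusion. This inclusion fails. Take D = ∅, C = {1}, X = ∅; then 1 ∈ (D ∩ X) ∪ C but 1 ∉ (D ∩ X) ∖ C.

Only the forward inclusion holds.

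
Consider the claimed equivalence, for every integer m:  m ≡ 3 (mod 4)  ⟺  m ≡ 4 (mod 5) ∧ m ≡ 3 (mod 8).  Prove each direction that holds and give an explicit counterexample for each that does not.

(⇒) fails; (⇐) holds.

(←) If m ≡ 4 (mod 5) and m ≡ 3 (mod 8), then by the Chinese remainder theorem m ≡ 19 (mod 40). Since 19 ≡ 3 (mod 4) and 4 ∣ 40, we get m ≡ 3 (mod 4).

(→) This fails: m = 3 gives 3 ≡ 3 (mod 4) but 3 ≡ 3 (mod 5), so the conjunction on the right does not hold.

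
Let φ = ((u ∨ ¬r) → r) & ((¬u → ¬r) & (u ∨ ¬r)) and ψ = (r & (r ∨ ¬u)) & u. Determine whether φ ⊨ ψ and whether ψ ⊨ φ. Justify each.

Both directions hold.

(⟹) Assume the antecedent. If r is true, the antecedent forces (r = T, u = T), and (r & (r ∨ ¬u)) & u holds there. If r is false, the antecedent cannot hold. Either way (r & (r ∨ ¬u)) & u holds.

(⟸) Assume the antecedent. If r is true, the antecedent forces (r = T, u = T), and the consequent holds there. If r is false, the antecedent cannot hold. Either way the consequent holds.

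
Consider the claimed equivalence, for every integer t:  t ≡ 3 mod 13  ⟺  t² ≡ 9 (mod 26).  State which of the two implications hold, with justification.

[⇒] This fails: take t = 16. Then 16 ≡ 3 (mod 13), but 16² = 256 ≡ 22 (mod 26), not 9.

[⇐] This fails: take t = 23. Then 23² = 529 ≡ 9 (mod 26), yet 23 ≡ 10 (mod 13), not 3.

(⇒) fails and (⇐) fails.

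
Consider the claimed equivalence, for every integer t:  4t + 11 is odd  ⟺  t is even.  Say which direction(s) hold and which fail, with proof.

(⟹) This fails: take t = 3. Then 4t + 11 = 23, which is odd, yet t = 3 is odd, not even.

(⟸) Suppose t is even. Since 4 is even, 4t is even for every t, so 4t + 11 has the same parity as 11, which is odd. Hence 4t + 11 is odd.

Only the converse holds.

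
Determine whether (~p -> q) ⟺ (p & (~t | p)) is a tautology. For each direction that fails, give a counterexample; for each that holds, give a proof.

Not equivalent: only (⇐) holds.

(→) This fails. Under t = F, p = F, q = T, the left side is true but the right side is false.

(←) Assume the antecedent. If t is true, the antecedent forces (t = T, p = T, q = F) or (t = T, p = T, q = T), and ~p -> q holds there. If t is false, the antecedent forces (t = F, p = T, q = F) or (t = F, p = T, q = T), and ~p -> q holds there. Either way ~p -> q holds.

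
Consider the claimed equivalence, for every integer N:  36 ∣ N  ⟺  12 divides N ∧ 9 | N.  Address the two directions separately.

Both directions hold.

[⇒] If 36 ∣ N, write N = 36q. Since 36 = 3·12, N = 12·(3q), so 12 ∣ N; and since 36 = 4·9, N = 9·(4q), so 9 ∣ N.

[⇐] Suppose 12 ∣ N and 9 ∣ N. Any common multiple of 12 and 9 is a multiple of their lcm; here lcm(12, 9) = 12·9/gcd(12, 9) = 108/3 = 36, so 36 ∣ N.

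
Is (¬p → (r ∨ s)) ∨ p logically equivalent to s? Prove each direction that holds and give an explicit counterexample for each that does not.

Only the converse holds.

[⇒] This fails. Under s = F, r = T, p = F, the left side is true but the right side is false.

[⇐] Assume the antecedent. If s is true, (¬p → (r ∨ s)) ∨ p reduces to true regardless of the other variables. If s is false, the antecedent cannot hold. Either way (¬p → (r ∨ s)) ∨ p holds.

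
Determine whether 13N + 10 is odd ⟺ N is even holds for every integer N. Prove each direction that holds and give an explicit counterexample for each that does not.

Neither direction holds.

Forward direction. This fails: N = 3 gives 13N + 10 = 49, which is odd, but 3 is odd, not even.

Converse. This also fails: N = 6 is even, but 13N + 10 = 88 is even, not odd.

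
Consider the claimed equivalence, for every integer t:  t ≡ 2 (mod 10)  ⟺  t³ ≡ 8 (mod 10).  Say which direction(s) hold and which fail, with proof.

(⇐) For the converse, argue contrapositively. If t ≢ 2 (mod 10), then t is congruent to one of 0, 1, 3, 4, 5, 6, 7, 8, 9 modulo 10, and these give t³ ≡ 0, 1, 7, 4, 5, 6, 3, 2, 9 respectively — never 8.

(⇒) Suppose t ≡ 2 (mod 10). Write t = 10j + 2. Then (10j + 2)³ = 1000j³ + 600j² + 120j + 8 = 10(100j³ + 60j² + 12j) + 8, so t³ ≡ 8 (mod 10).

Both directions hold; the statement is true.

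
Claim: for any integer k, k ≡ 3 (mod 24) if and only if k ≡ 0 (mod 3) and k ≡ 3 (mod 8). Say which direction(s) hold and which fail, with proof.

The biconditional holds.

[⇒] Suppose k ≡ 3 (mod 24); write k = 24j + 3. Since 3 ∣ 24, reducing mod 3 gives k ≡ 3 ≡ 0 (mod 3); since 8 ∣ 24, reducing mod 8 gives k ≡ 3 (mod 8).

[⇐] Conversely, if k ≡ 0 (mod 3) and k ≡ 3 (mod 8), then by the Chinese remainder theorem k ≡ 3 (mod 24). This is exactly k ≡ 3 (mod 24).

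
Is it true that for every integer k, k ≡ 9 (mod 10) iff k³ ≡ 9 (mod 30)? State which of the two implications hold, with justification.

The forward direction fails; the converse holds.

(⟹) This fails: take k = 19. Then 19 ≡ 9 (mod 10), but 19³ = 6859 ≡ 19 (mod 30), not 9.

(⟸) Conversely, the residues r modulo 30 with r³ ≡ 9 (mod 30) are exactly {9}, and each is ≡ 9 (mod 10).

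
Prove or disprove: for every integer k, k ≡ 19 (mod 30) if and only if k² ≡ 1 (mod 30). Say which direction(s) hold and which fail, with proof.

Not equivalent: only (⇒) holds.

Converse. This fails: take k = 1. Then 1² = 1 ≡ 1 (mod 30), yet 1 ≡ 1 (mod 30), not 19.

Forward direction. Suppose k ≡ 19 (mod 30). Write k = 30j + 19. Then (30j + 19)² = 900j² + 1140j + 361 = 30(30j² + 38j + 12) + 1, so k² ≡ 1 (mod 30).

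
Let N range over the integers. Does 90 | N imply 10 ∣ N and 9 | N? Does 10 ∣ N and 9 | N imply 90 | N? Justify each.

Equivalent; both directions hold.

(⟹) If 90 ∣ N, write N = 90q. Since 90 = 9·10, N = 10·(9q), so 10 ∣ N; and since 90 = 10·9, N = 9·(10q), so 9 ∣ N.

(⟸) Suppose 10 ∣ N and 9 ∣ N. Any common multiple of 10 and 9 is a multiple of their lcm; here gcd(10, 9) = 1, so lcm(10, 9) = 10·9 = 90, so 90 ∣ N.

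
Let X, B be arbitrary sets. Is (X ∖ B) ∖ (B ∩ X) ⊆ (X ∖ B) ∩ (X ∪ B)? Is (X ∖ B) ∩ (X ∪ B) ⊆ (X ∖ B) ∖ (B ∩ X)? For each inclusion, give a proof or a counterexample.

The two sets are equal.

(⟸) Let x ∈ (X ∖ B) ∩ (X ∪ B). Then x ∈ X and x ∉ B, from which x ∈ (X ∖ B) ∖ (B ∩ X).

(⟹) Let x ∈ (X ∖ B) ∖ (B ∩ X). Then x ∈ X and x ∉ B, from which x ∈ (X ∖ B) ∩ (X ∪ B).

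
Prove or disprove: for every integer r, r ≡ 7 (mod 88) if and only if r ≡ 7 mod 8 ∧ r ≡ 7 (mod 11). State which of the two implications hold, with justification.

(⇒) Suppose r ≡ 7 (mod 88); write r = 88j + 7. Since 8 ∣ 88, reducing mod 8 gives r ≡ 7 (mod 8); since 11 ∣ 88, reducing mod 11 gives r ≡ 7 (mod 11).

(⇐) Conversely, if r ≡ 7 (mod 8) and r ≡ 7 (mod 11), then by the Chinese remainder theorem r ≡ 7 (mod 88). This is exactly r ≡ 7 (mod 88).

Both directions hold; the statement is true.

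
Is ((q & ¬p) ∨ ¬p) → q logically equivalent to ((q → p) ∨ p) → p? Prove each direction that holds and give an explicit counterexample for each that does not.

Both directions hold.

(⟸) Assume the antecedent. If q is true, ((q & ¬p) ∨ ¬p) → q reduces to true regardless of the other variables. If q is false, the antecedent forces (q = F, p = T), and ((q & ¬p) ∨ ¬p) → q holds there. Either way ((q & ¬p) ∨ ¬p) → q holds.

(⟹) Assume the antecedent. If q is true, ((q → p) ∨ p) → p reduces to true regardless of the other variables. If q is false, the antecedent forces (q = F, p = T), and ((q → p) ∨ p) → p holds there. Either way ((q → p) ∨ p) → p holds.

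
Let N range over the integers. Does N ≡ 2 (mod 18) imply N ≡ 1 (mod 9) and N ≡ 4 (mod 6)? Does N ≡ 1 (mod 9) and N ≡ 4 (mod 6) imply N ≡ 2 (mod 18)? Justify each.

Neither implication holds.

Forward direction. This fails: N = 2 gives 2 ≡ 2 (mod 18) but 2 ≡ 2 (mod 9), so the conjunction on the right does not hold.

Converse. This fails: N = 10 satisfies both congruences on the right (10 ≡ 1 mod 9 and 10 ≡ 4 mod 6) yet 10 ≡ 10 (mod 18), not 2.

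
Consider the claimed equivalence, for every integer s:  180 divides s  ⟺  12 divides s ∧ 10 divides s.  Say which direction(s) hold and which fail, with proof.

Only the forward implication holds.

Forward direction. If 180 ∣ s, write s = 180q. Since 180 = 15·12, s = 12·(15q), so 12 ∣ s; and since 180 = 18·10, s = 10·(18q), so 10 ∣ s.

Converse. This fails: take s = 60. Both 12 ∣ 60 and 10 ∣ 60, yet 60 is not a multiple of 180 (since 60 = 0·180 + 60), so 180 ∤ 60.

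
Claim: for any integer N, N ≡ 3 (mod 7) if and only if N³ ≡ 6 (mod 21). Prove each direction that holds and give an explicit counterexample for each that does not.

(⇒) This fails: take N = 10. Then 10 ≡ 3 (mod 7), but 10³ = 1000 ≡ 13 (mod 21), not 6.

(⇐) This fails: take N = 6. Then 6³ = 216 ≡ 6 (mod 21), yet 6 ≡ 6 (mod 7), not 3.

Both directions fail.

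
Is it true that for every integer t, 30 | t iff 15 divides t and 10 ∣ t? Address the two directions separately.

(⇒) If 30 ∣ t, write t = 30q. Since 30 = 2·15, t = 15·(2q), so 15 ∣ t; and since 30 = 3·10, t = 10·(3q), so 10 ∣ t.

(⇐) Suppose 15 ∣ t and 10 ∣ t. Any common multiple of 15 and 10 is a multiple of their lcm; here lcm(15, 10) = 15·10/gcd(15, 10) = 150/5 = 30, so 30 ∣ t.

Equivalent; both directions hold.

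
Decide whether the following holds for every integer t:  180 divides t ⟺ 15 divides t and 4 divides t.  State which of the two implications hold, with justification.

(⟹) If 180 ∣ t, write t = 180q. Since 180 = 12·15, t = 15·(12q), so 15 ∣ t; and since 180 = 45·4, t = 4·(45q), so 4 ∣ t.

(⟸) This fails: take t = 60. Both 15 ∣ 60 and 4 ∣ 60, yet 60 is not a multiple of 180 (since 60 = 0·180 + 60), so 180 ∤ 60.

Not equivalent: only (⇒) holds.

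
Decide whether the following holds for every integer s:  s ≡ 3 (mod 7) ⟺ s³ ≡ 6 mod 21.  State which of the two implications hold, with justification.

Forward direction. This fails: take s = 10. Then 10 ≡ 3 (mod 7), but 10³ = 1000 ≡ 13 (mod 21), not 6.

Converse. This fails: take s = 6. Then 6³ = 216 ≡ 6 (mod 21), yet 6 ≡ 6 (mod 7), not 3.

Both directions fail.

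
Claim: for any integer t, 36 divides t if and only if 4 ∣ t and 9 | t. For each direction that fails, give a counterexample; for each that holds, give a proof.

Both directions hold.

(⟹) If 36 ∣ t, write t = 36q. Since 36 = 9·4, t = 4·(9q), so 4 ∣ t; and since 36 = 4·9, t = 9·(4q), so 9 ∣ t.

(⟸) Suppose 4 ∣ t and 9 ∣ t. Any common multiple of 4 and 9 is a multiple of their lcm; here gcd(4, 9) = 1, so lcm(4, 9) = 4·9 = 36, so 36 ∣ t.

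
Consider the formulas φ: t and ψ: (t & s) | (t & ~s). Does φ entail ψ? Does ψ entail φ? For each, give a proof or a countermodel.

Both directions hold; the statement is true.

(⟹) Assume the antecedent. If t is true, (t & s) | (t & ~s) reduces to true regardless of the other variables. If t is false, the antecedent cannot hold. Either way (t & s) | (t & ~s) holds.

(⟸) Assume the antecedent. If t is true, t reduces to true regardless of the other variables. If t is false, the antecedent cannot hold. Either way t holds.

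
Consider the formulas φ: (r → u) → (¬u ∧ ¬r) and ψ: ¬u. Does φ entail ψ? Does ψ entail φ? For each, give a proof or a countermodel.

Both implications hold.

[⇐] Assume the antecedent. If u is true, the antecedent cannot hold. If u is false, (r → u) → (¬u ∧ ¬r) reduces to true regardless of the other variables. Either way (r → u) → (¬u ∧ ¬r) holds.

[⇒] Assume the antecedent. If u is true, the antecedent cannot hold. If u is false, ¬u reduces to true regardless of the other variables. Either way ¬u holds.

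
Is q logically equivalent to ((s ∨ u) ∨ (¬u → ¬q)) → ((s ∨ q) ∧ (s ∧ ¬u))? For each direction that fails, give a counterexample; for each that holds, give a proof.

Neither implication holds.

(⇒) This fails. Under u = T, q = T, s = F, the left side is true but the right side is false.

(⇐) This fails. Under u = F, q = F, s = T, the left side is false but the right side is true.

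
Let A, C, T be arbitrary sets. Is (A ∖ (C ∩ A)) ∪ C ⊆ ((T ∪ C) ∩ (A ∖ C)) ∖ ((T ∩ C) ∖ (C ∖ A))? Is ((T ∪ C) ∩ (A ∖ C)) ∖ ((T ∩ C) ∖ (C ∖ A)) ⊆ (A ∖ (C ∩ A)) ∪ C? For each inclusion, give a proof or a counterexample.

The sets are not equal: only the reverse inclusion holds.

Forward inclusion. This inclusion fails. Take A = {1}, C = ∅, T = ∅; then 1 ∈ (A ∖ (C ∩ A)) ∪ C but 1 ∉ ((T ∪ C) ∩ (A ∖ C)) ∖ ((T ∩ C) ∖ (C ∖ A)).

Reverse inclusion. Let x ∈ ((T ∪ C) ∩ (A ∖ C)) ∖ ((T ∩ C) ∖ (C ∖ A)). Then x ∈ A ∩ T and x ∉ C, from which x ∈ (A ∖ (C ∩ A)) ∪ C.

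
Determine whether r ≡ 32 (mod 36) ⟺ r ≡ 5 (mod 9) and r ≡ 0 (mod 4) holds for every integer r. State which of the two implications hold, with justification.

Equivalent; both directions hold.

(⟹) Suppose r ≡ 32 (mod 36); write r = 36j + 32. Since 9 ∣ 36, reducing mod 9 gives r ≡ 32 ≡ 5 (mod 9); since 4 ∣ 36, reducing mod 4 gives r ≡ 32 ≡ 0 (mod 4).

(⟸) Conversely, if r ≡ 5 (mod 9) and r ≡ 0 (mod 4), then by the Chinese remainder theorem r ≡ 32 (mod 36). This is exactly r ≡ 32 (mod 36).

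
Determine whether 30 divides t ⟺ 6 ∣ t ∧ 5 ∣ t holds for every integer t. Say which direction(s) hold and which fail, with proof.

(⟸) Suppose 6 ∣ t and 5 ∣ t. Any common multiple of 6 and 5 is a multiple of their lcm; here gcd(6, 5) = 1, so lcm(6, 5) = 6·5 = 30, so 30 ∣ t.

(⟹) If 30 ∣ t, write t = 30q. Since 30 = 5·6, t = 6·(5q), so 6 ∣ t; and since 30 = 6·5, t = 5·(6q), so 5 ∣ t.

Equivalent; both directions hold.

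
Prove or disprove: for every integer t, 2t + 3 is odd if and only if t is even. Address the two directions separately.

Only the reverse direction holds.

(⇒) This fails: take t = 1. Then 2t + 3 = 5, which is odd, yet t = 1 is odd, not even.

(⇐) Suppose t is even. Since 2 is even, 2t is even for every t, so 2t + 3 has the same parity as 3, which is odd. Hence 2t + 3 is odd.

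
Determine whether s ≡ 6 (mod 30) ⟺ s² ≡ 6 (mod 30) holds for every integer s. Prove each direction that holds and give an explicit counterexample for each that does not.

Only the forward direction holds.

(⟹) Suppose s ≡ 6 (mod 30). Write s = 30j + 6. Then (30j + 6)² = 900j² + 360j + 36 = 30(30j² + 12j + 1) + 6, so s² ≡ 6 (mod 30).

(⟸) This fails: take s = 24. Then 24² = 576 ≡ 6 (mod 30), yet 24 ≡ 24 (mod 30), not 6.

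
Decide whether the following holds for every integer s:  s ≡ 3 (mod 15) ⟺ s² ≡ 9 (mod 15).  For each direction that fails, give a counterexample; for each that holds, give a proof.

(←) This fails: take s = 12. Then 12² = 144 ≡ 9 (mod 15), yet 12 ≡ 12 (mod 15), not 3.

(→) Suppose s ≡ 3 (mod 15). Write s = 15j + 3. Then (15j + 3)² = 225j² + 90j + 9 = 15(15j² + 6j) + 9, so s² ≡ 9 (mod 15).

Only the forward direction holds.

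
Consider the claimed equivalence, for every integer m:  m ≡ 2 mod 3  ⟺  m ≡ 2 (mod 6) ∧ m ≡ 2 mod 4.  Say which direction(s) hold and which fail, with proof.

(⟸) If m ≡ 2 (mod 6) and m ≡ 2 (mod 4), then by the Chinese remainder theorem m ≡ 2 (mod 12). Since 2 ≡ 2 (mod 3) and 3 ∣ 12, we get m ≡ 2 (mod 3).

(⟹) This fails: m = 8 gives 8 ≡ 2 (mod 3) but 8 ≡ 0 (mod 4), so the conjunction on the right does not hold.

Only the converse holds.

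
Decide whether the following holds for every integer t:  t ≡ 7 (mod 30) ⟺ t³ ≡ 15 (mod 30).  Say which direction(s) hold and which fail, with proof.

Neither implication holds.

[⇒] This fails: take t = 7. Then 7 ≡ 7 (mod 30), but 7³ = 343 ≡ 13 (mod 30), not 15.

[⇐] This fails: take t = 15. Then 15³ = 3375 ≡ 15 (mod 30), yet 15 ≡ 15 (mod 30), not 7.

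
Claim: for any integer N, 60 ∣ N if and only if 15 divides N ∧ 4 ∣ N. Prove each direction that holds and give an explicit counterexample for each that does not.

(⇐) Suppose 15 ∣ N and 4 ∣ N. Any common multiple of 15 and 4 is a multiple of their lcm; here gcd(15, 4) = 1, so lcm(15, 4) = 15·4 = 60, so 60 ∣ N.

(⇒) If 60 ∣ N, write N = 60q. Since 60 = 4·15, N = 15·(4q), so 15 ∣ N; and since 60 = 15·4, N = 4·(15q), so 4 ∣ N.

Both directions hold.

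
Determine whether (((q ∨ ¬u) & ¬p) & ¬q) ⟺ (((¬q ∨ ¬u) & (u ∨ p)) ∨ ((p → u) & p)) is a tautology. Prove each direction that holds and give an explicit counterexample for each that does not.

Neither implication holds.

Forward direction. This fails. Under q = F, u = F, p = F, the left side is true but the right side is false.

Converse. This fails. Under q = F, u = T, p = F, the left side is false but the right side is true.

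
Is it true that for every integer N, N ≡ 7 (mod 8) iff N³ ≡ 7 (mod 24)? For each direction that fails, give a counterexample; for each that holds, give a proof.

Not equivalent: only (⇐) holds.

(⇐) The residues r modulo 24 with r³ ≡ 7 (mod 24) are exactly {7}, and each is ≡ 7 (mod 8).

(⇒) This fails: take N = 15. Then 15 ≡ 7 (mod 8), but 15³ = 3375 ≡ 15 (mod 24), not 7.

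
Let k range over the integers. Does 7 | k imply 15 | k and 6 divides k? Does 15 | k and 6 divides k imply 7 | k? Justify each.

Forward direction. This fails: take k = 7. Certainly 7 ∣ 7, but 15 ∤ 7.

Converse. This fails: take k = 30. Both 15 ∣ 30 and 6 ∣ 30, yet 30 is not a multiple of 7 (since 30 = 4·7 + 2), so 7 ∤ 30.

Neither implication holds.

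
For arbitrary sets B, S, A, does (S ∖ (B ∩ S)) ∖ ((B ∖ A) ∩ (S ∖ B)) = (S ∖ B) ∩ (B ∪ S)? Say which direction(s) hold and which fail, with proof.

Reverse inclusion. Let x ∈ (S ∖ B) ∩ (B ∪ S). Then either x ∈ S and x ∉ B, A; or x ∈ S ∩ A and x ∉ B. In each case x ∈ (S ∖ (B ∩ S)) ∖ ((B ∖ A) ∩ (S ∖ B)), so (S ∖ B) ∩ (B ∪ S) ⊆ (S ∖ (B ∩ S)) ∖ ((B ∖ A) ∩ (S ∖ B)).

Forward inclusion. Let x ∈ (S ∖ (B ∩ S)) ∖ ((B ∖ A) ∩ (S ∖ B)). Then either x ∈ S and x ∉ B, A; or x ∈ S ∩ A and x ∉ B. In each case x ∈ (S ∖ B) ∩ (B ∪ S), so (S ∖ (B ∩ S)) ∖ ((B ∖ A) ∩ (S ∖ B)) ⊆ (S ∖ B) ∩ (B ∪ S).

The two sets are equal.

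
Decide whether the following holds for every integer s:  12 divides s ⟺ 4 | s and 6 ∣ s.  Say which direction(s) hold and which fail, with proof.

The biconditional holds.

[⇒] If 12 ∣ s, write s = 12q. Since 12 = 3·4, s = 4·(3q), so 4 ∣ s; and since 12 = 2·6, s = 6·(2q), so 6 ∣ s.

[⇐] Suppose 4 ∣ s and 6 ∣ s. Any common multiple of 4 and 6 is a multiple of their lcm; here lcm(4, 6) = 4·6/gcd(4, 6) = 24/2 = 12, so 12 ∣ s.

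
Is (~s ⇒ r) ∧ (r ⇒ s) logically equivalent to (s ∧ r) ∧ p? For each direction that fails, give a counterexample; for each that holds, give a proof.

The forward direction fails; the converse holds.

(⟹) This fails. Under s = T, p = F, r = F, the left side is true but the right side is false.

(⟸) Assume the antecedent. If s is true, (~s ⇒ r) ∧ (r ⇒ s) reduces to true regardless of the other variables. If s is false, the antecedent cannot hold. Either way (~s ⇒ r) ∧ (r ⇒ s) holds.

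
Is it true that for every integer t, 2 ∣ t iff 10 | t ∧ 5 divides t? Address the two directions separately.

(⇒) This fails: take t = 2. Certainly 2 ∣ 2, but 10 ∤ 2.

(⇐) Suppose 10 ∣ t and 5 ∣ t. Any common multiple of 10 and 5 is a multiple of their lcm; here lcm(10, 5) = 10·5/gcd(10, 5) = 50/5 = 10, so 10 ∣ t. Since 2 ∣ 10, it follows that 2 ∣ t.

Not equivalent: only (⇐) holds.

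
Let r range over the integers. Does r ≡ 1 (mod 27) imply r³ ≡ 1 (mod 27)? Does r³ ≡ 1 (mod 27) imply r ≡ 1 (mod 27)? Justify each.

Only the forward direction holds.

(⟹) Suppose r ≡ 1 (mod 27). Write r = 27j + 1. Then (27j + 1)³ = 19683j³ + 2187j² + 81j + 1 = 27(729j³ + 81j² + 3j) + 1, so r³ ≡ 1 (mod 27).

(⟸) This fails: take r = 10. Then 10³ = 1000 ≡ 1 (mod 27), yet 10 ≡ 10 (mod 27), not 1.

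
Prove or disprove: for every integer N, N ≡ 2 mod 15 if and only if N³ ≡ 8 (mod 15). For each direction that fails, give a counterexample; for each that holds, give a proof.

Forward direction. Suppose N ≡ 2 mod 15. Write N = 15j + 2. Then (15j + 2)³ = 3375j³ + 1350j² + 180j + 8 = 15(225j³ + 90j² + 12j) + 8, so N³ ≡ 8 (mod 15).

Converse. Suppose N³ ≡ 8 (mod 15). The only residue r in {0, …, 14} with r³ ≡ 8 (mod 15) is r = 2, so N ≡ 2 (mod 15).

Both implications hold.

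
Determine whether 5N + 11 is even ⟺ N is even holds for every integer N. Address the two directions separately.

Forward direction. This fails: N = 5 gives 5N + 11 = 36, which is even, but 5 is odd, not even.

Converse. This also fails: N = 6 is even, but 5N + 11 = 41 is odd, not even.

Neither implication holds.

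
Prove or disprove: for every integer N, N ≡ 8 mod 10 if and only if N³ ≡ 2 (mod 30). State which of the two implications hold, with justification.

Only the reverse direction holds.

[⇒] This fails: take N = 18. Then 18 ≡ 8 (mod 10), but 18³ = 5832 ≡ 12 (mod 30), not 2.

[⇐] Conversely, the residues r modulo 30 with r³ ≡ 2 (mod 30) are exactly {8}, and each is ≡ 8 (mod 10).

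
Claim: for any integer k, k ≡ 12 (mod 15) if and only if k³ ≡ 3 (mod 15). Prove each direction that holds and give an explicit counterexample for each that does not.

Both directions hold.

(→) Suppose k ≡ 12 (mod 15). Write k = 15j + 12. Then (15j + 12)³ = 3375j³ + 8100j² + 6480j + 1728 = 15(225j³ + 540j² + 432j + 115) + 3, so k³ ≡ 3 (mod 15).

(←) Conversely, suppose k³ ≡ 3 (mod 15). The only residue r in {0, …, 14} with r³ ≡ 3 (mod 15) is r = 12, so k ≡ 12 (mod 15).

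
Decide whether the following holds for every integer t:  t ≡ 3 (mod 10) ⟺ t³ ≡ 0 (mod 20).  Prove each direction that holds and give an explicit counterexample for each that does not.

(⇒) fails and (⇐) fails.

(→) This fails: take t = 3. Then 3 ≡ 3 (mod 10), but 3³ = 27 ≡ 7 (mod 20), not 0.

(←) This fails: take t = 0. Then 0³ = 0 ≡ 0 (mod 20), yet 0 ≡ 0 (mod 10), not 3.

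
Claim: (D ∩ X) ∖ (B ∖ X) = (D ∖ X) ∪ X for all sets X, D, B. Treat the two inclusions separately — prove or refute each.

The sets are not equal: only the forward inclusion holds.

Forward inclusion. Let x ∈ (D ∩ X) ∖ (B ∖ X). Then either x ∈ X ∩ D and x ∉ B; or x ∈ X ∩ D ∩ B. In each case x ∈ (D ∖ X) ∪ X, so (D ∩ X) ∖ (B ∖ X) ⊆ (D ∖ X) ∪ X.

Reverse inclusion. This inclusion fails. Take X = {1}, D = ∅, B = ∅; then 1 ∈ (D ∖ X) ∪ X but 1 ∉ (D ∩ X) ∖ (B ∖ X).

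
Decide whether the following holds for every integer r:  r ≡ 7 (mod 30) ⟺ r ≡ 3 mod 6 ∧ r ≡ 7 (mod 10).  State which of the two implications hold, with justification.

Neither implication holds.

(→) This fails: r = 7 gives 7 ≡ 7 (mod 30) but 7 ≡ 1 (mod 6), so the conjunction on the right does not hold.

(←) This fails: r = 27 satisfies both congruences on the right (27 ≡ 3 mod 6 and 27 ≡ 7 mod 10) yet 27 ≡ 27 (mod 30), not 7.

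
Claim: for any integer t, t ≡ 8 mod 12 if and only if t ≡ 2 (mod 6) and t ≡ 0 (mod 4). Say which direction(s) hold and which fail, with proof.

Both implications hold.

Forward direction. Suppose t ≡ 8 (mod 12); write t = 12j + 8. Since 6 ∣ 12, reducing mod 6 gives t ≡ 8 ≡ 2 (mod 6); since 4 ∣ 12, reducing mod 4 gives t ≡ 8 ≡ 0 (mod 4).

Converse. If t ≡ 2 (mod 6) and t ≡ 0 (mod 4), then by the Chinese remainder theorem t ≡ 8 (mod 12). This is exactly t ≡ 8 (mod 12).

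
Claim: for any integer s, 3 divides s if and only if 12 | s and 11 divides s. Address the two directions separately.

(⇐) Suppose 12 ∣ s and 11 ∣ s. Any common multiple of 12 and 11 is a multiple of their lcm; here gcd(12, 11) = 1, so lcm(12, 11) = 12·11 = 132, so 132 ∣ s. Since 3 ∣ 132, it follows that 3 ∣ s.

(⇒) This fails: take s = 3. Certainly 3 ∣ 3, but 12 ∤ 3.

Only the converse holds.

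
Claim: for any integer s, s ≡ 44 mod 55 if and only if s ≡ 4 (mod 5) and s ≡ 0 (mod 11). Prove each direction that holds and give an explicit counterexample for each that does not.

The biconditional holds.

(⟹) Suppose s ≡ 44 (mod 55); write s = 55j + 44. Since 5 ∣ 55, reducing mod 5 gives s ≡ 44 ≡ 4 (mod 5); since 11 ∣ 55, reducing mod 11 gives s ≡ 44 ≡ 0 (mod 11).

(⟸) Conversely, if s ≡ 4 (mod 5) and s ≡ 0 (mod 11), then by the Chinese remainder theorem s ≡ 44 (mod 55). This is exactly s ≡ 44 (mod 55).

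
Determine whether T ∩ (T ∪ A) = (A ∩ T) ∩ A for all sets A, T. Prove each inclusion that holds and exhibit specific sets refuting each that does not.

Only the reverse inclusion holds.

(⟹) This inclusion fails. Take A = ∅, T = {1}; then 1 ∈ T ∩ (T ∪ A) but 1 ∉ (A ∩ T) ∩ A.

(⟸) Let x ∈ (A ∩ T) ∩ A. Then x ∈ A ∩ T, from which x ∈ T ∩ (T ∪ A).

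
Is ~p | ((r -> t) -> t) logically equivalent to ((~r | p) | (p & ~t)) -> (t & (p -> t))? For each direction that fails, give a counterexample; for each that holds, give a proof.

Only the reverse direction holds.

[⇒] This fails. Under p = F, r = F, t = F, the left side is true but the right side is false.

[⇐] Assume the antecedent. If p is true, the antecedent forces (p = T, r = F, t = T) or (p = T, r = T, t = T), and ~p | ((r -> t) -> t) holds there. If p is false, ~p | ((r -> t) -> t) reduces to true regardless of the other variables. Either way ~p | ((r -> t) -> t) holds.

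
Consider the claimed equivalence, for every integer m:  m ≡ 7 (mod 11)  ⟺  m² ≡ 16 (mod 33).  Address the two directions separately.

Neither implication holds.

(⇒) This fails: take m = 18. Then 18 ≡ 7 (mod 11), but 18² = 324 ≡ 27 (mod 33), not 16.

(⇐) This fails: take m = 4. Then 4² = 16 ≡ 16 (mod 33), yet 4 ≡ 4 (mod 11), not 7.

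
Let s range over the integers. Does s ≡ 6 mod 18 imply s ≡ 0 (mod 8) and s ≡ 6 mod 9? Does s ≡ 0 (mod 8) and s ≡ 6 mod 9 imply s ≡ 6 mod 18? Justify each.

(⇒) fails; (⇐) holds.

(⟹) This fails: s = 42 gives 42 ≡ 6 (mod 18) but 42 ≡ 2 (mod 8), so the conjunction on the right does not hold.

(⟸) Conversely, if s ≡ 0 (mod 8) and s ≡ 6 (mod 9), then by the Chinese remainder theorem s ≡ 24 (mod 72). Since 24 ≡ 6 (mod 18) and 18 ∣ 72, we get s ≡ 6 (mod 18).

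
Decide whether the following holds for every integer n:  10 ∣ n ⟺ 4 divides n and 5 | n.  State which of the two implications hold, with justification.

[⇐] Suppose 4 ∣ n and 5 ∣ n. Any common multiple of 4 and 5 is a multiple of their lcm; here gcd(4, 5) = 1, so lcm(4, 5) = 4·5 = 20, so 20 ∣ n. Since 10 ∣ 20, it follows that 10 ∣ n.

[⇒] This fails: take n = 10. Certainly 10 ∣ 10, but 4 ∤ 10.

(⇒) fails; (⇐) holds.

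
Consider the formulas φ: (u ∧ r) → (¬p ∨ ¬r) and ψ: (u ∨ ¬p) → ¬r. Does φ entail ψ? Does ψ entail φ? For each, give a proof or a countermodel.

[⇒] This fails. Under r = T, u = F, p = F, the left side is true but the right side is false.

[⇐] Assume the antecedent. If r is true, the antecedent forces (r = T, u = F, p = T), and (u ∧ r) → (¬p ∨ ¬r) holds there. If r is false, (u ∧ r) → (¬p ∨ ¬r) reduces to true regardless of the other variables. Either way (u ∧ r) → (¬p ∨ ¬r) holds.

Only the converse holds.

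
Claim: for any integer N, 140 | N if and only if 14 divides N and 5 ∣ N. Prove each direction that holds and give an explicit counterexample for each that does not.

Only the forward direction holds.

[⇐] This fails: take N = 70. Both 14 ∣ 70 and 5 ∣ 70, yet 70 is not a multiple of 140 (since 70 = 0·140 + 70), so 140 ∤ 70.

[⇒] If 140 ∣ N, write N = 140q. Since 140 = 10·14, N = 14·(10q), so 14 ∣ N; and since 140 = 28·5, N = 5·(28q), so 5 ∣ N.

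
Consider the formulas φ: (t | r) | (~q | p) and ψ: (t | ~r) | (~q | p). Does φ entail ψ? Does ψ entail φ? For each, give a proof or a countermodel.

Neither implication holds.

(⇒) This fails. Under q = T, p = F, r = T, t = F, the left side is true but the right side is false.

(⇐) This fails. Under q = T, p = F, r = F, t = F, the left side is false but the right side is true.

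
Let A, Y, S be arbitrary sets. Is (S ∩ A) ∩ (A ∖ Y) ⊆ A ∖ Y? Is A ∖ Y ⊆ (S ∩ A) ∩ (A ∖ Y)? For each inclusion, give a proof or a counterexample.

Forward inclusion. Let x ∈ (S ∩ A) ∩ (A ∖ Y). Then x ∈ A ∩ S and x ∉ Y, from which x ∈ A ∖ Y.

Reverse inclusion. This inclusion fails. Take A = {1}, Y = ∅, S = ∅; then 1 ∈ A ∖ Y but 1 ∉ (S ∩ A) ∩ (A ∖ Y).

Only the forward inclusion holds.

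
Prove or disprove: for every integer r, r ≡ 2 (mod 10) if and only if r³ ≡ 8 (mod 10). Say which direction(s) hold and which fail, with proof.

The biconditional holds.

[⇒] Suppose r ≡ 2 (mod 10). Write r = 10j + 2. Then (10j + 2)³ = 1000j³ + 600j² + 120j + 8 = 10(100j³ + 60j² + 12j) + 8, so r³ ≡ 8 (mod 10).

[⇐] Conversely, suppose r³ ≡ 8 (mod 10). The only residue r in {0, …, 9} with r³ ≡ 8 (mod 10) is r = 2, so r ≡ 2 (mod 10).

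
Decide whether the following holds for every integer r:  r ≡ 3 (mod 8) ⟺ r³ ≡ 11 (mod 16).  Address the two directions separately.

(⇒) fails; (⇐) holds.

(→) This fails: take r = 11. Then 11 ≡ 3 (mod 8), but 11³ = 1331 ≡ 3 (mod 16), not 11.

(←) Conversely, the residues r modulo 16 with r³ ≡ 11 (mod 16) are exactly {3}, and each is ≡ 3 (mod 8).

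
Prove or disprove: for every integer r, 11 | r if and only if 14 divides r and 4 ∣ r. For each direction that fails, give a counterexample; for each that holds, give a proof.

[⇒] This fails: take r = 11. Certainly 11 ∣ 11, but 14 ∤ 11.

[⇐] This fails: take r = 28. Both 14 ∣ 28 and 4 ∣ 28, yet 28 is not a multiple of 11 (since 28 = 2·11 + 6), so 11 ∤ 28.

Neither direction holds.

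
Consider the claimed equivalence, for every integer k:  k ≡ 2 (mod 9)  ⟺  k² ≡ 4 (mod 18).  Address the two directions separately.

Both directions fail.

(⇒) This fails: take k = 11. Then 11 ≡ 2 (mod 9), but 11² = 121 ≡ 13 (mod 18), not 4.

(⇐) This fails: take k = 16. Then 16² = 256 ≡ 4 (mod 18), yet 16 ≡ 7 (mod 9), not 2.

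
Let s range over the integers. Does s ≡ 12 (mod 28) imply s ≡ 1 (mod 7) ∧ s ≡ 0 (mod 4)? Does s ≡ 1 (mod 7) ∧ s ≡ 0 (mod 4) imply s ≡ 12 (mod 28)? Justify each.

(→) This fails: s = 12 gives 12 ≡ 12 (mod 28) but 12 ≡ 5 (mod 7), so the conjunction on the right does not hold.

(←) This fails: s = 8 satisfies both congruences on the right (8 ≡ 1 mod 7 and 8 ≡ 0 mod 4) yet 8 ≡ 8 (mod 28), not 12.

(⇒) fails and (⇐) fails.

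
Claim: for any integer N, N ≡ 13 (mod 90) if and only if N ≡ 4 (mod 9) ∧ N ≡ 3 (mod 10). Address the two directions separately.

Both implications hold.

Forward direction. Suppose N ≡ 13 (mod 90); write N = 90j + 13. Since 9 ∣ 90, reducing mod 9 gives N ≡ 13 ≡ 4 (mod 9); since 10 ∣ 90, reducing mod 10 gives N ≡ 13 ≡ 3 (mod 10).

Converse. If N ≡ 4 (mod 9) and N ≡ 3 (mod 10), then by the Chinese remainder theorem N ≡ 13 (mod 90). This is exactly N ≡ 13 (mod 90).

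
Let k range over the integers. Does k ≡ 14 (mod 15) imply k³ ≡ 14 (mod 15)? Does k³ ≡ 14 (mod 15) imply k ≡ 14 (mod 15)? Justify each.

Both implications hold.

[⇒] Suppose k ≡ 14 (mod 15). Write k = 15j + 14. Then (15j + 14)³ = 3375j³ + 9450j² + 8820j + 2744 = 15(225j³ + 630j² + 588j + 182) + 14, so k³ ≡ 14 (mod 15).

[⇐] Conversely, suppose k³ ≡ 14 (mod 15). The only residue r in {0, …, 14} with r³ ≡ 14 (mod 15) is r = 14, so k ≡ 14 (mod 15).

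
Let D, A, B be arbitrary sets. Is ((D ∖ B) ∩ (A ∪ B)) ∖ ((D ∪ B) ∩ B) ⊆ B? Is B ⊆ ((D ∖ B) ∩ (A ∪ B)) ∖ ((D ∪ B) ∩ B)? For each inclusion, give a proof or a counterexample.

Neither inclusion holds.

(⟹) This inclusion fails. Take D = {1}, A = {1}, B = ∅; then 1 ∈ ((D ∖ B) ∩ (A ∪ B)) ∖ ((D ∪ B) ∩ B) but 1 ∉ B.

(⟸) This inclusion fails. Take D = ∅, A = ∅, B = {1}; then 1 ∈ B but 1 ∉ ((D ∖ B) ∩ (A ∪ B)) ∖ ((D ∪ B) ∩ B).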